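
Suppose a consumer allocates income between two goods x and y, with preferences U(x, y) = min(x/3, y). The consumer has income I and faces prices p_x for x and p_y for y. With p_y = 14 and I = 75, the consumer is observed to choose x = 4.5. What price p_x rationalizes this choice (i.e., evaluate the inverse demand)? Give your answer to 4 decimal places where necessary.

p_x = 12

Leontief preferences: the optimum is at the kink where x/3 = y/1, i.e. y = (1/3)·x.
Budget: p_x·x + p_y·(1/3)·x = I, so (3·p_x + p_y)·x = 3·I.
Demand: x*(p_x,p_y,I) = 3·I/(3·p_x + p_y), y* = I/(3·p_x + p_y).
Set x* = 4.5 in the demand function and solve for p_x: p_x = 12.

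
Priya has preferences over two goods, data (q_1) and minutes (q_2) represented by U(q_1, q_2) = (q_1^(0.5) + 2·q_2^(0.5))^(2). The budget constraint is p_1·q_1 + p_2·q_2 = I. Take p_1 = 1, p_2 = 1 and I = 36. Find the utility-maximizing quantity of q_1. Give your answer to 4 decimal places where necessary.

MRS = MU_q_1/MU_q_2 = (1/2)·(q_2/q_1)^(0.5). Set equal to p_1/p_2.
Hence q_2/q_1 = (2·p_1/p_2)^(1/(0.5)), i.e. raised to the 2 power.
With the ratio pinned down, the budget gives q_1* = I/(p_1 + p_2·(q_2/q_1)) and q_2* = (q_2/q_1)·q_1*.
Numerically q_2/q_1 = 4, so q_1* = 36/(1 + 1·4) = 7.2.

q_1* = 7.2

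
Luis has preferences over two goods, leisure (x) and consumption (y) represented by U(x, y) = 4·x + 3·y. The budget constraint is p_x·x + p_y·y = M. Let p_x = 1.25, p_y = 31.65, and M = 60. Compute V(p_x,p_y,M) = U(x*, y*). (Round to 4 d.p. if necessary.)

x gives more utility per dollar, so spend all income on x: x* = M/p_x, y* = 0.
Numerically: x* = 48, y* = 0.
Utility at the optimum: U(48, 0) = 192.

V = 192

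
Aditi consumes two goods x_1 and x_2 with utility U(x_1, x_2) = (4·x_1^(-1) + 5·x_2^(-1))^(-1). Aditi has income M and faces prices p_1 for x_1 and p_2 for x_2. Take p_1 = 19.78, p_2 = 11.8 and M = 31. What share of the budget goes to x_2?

share on x_2 = 0.4634

MRS = MU_x_1/MU_x_2 = (4/5)·(x_2/x_1)^(2). Set equal to p_1/p_2.
Solve for the ratio: x_2/x_1 = [(5/4)·p_1/p_2]^(0.5).
Substitute x_2 = (x_2/x_1)·x_1 into the budget: x_1* = M/(p_1 + p_2·(x_2/x_1)).
Numerically x_2/x_1 = 1.447529, so x_1* = 31/(19.78 + 11.8·1.447529) = 0.841 and x_2* = 1.447529·0.841 = 1.2174.
Expenditure on x_2: 11.8·1.2174 = 14.365; share = 0.4634.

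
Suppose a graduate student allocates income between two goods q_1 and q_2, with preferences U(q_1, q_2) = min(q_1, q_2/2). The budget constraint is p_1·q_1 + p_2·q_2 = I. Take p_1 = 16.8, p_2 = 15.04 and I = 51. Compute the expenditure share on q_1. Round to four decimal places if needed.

Leontief preferences: the optimum is at the kink where q_1/1 = q_2/2, i.e. q_2 = 2·q_1.
Budget: p_1·q_1 + p_2·2·q_1 = I, so (p_1 + 2·p_2)·q_1 = I.
Demand: q_1*(p_1,p_2,I) = I/(p_1 + 2·p_2), q_2* = 2·I/(p_1 + 2·p_2).
Here 16.8 + 2·15.04 = 46.88, giving q_1* = 1.0879 and q_2* = 2.1758.
Expenditure on q_1: 16.8·1.0879 = 18.2765; share = 0.3584.

share on q_1 = 0.3584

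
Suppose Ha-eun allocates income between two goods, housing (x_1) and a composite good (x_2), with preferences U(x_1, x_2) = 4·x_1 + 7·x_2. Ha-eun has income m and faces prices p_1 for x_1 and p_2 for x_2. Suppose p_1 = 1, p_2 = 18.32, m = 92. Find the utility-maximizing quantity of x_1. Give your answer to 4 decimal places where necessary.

x_1* = 92

Perfect substitutes: compare marginal utility per dollar. 4/p_1 vs 7/p_2 → 4 vs 0.3821.
x_1 gives more utility per dollar, so spend all income on x_1: x_1* = m/p_1, x_2* = 0.
Numerically: x_1* = 92, x_2* = 0.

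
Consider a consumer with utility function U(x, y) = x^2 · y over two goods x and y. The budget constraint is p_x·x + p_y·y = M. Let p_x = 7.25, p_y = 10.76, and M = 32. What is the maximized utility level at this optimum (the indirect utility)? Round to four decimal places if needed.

Tangency: MRS = 2·y/x = p_x/p_y.
So 2·p_y·y = p_x·x; combined with the budget, a share 2/3 of income goes to x.
Demand: x*(p_x,p_y,M) = 2/3·M/p_x and y* = 1/3·M/p_y.
At p_x=7.25, p_y=10.76, M=32: x* = 2/3·32/7.25 = 2.9425, y* = 0.9913.
Utility at the optimum: U(2.9425, 0.9913) = 8.5834.

V = 8.5834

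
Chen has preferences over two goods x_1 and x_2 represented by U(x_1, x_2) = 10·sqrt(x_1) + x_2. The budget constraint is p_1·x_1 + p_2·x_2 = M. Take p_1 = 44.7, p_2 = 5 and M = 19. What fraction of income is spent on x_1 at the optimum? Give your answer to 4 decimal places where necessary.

Utility is quasi-linear in x_2; the FOC for x_1 is 5/√x_1 = p_1/p_2.
Thus x_1* = (5·p_2/p_1)² — independent of M — with the rest of income spent on x_2.
Plugging in: x_1* = (5·5/44.7)² = 0.3128, x_2* = 1.0036.
Expenditure on x_1: 44.7·0.3128 = 13.9821; share = 0.7359.

share on x_1 = 0.7359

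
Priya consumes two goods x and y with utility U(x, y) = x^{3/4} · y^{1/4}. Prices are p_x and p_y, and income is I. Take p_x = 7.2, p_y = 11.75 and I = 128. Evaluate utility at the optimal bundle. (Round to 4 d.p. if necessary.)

Tangency: MRS = 3·y/x = p_x/p_y.
So 0.75·p_y·y = 0.25·p_x·x; combined with the budget, a share 0.75 of income goes to x.
Demand: x*(p_x,p_y,I) = 0.75·I/p_x and y* = 0.25·I/p_y.
At p_x=7.2, p_y=11.75, I=128: x* = 0.75·128/7.2 = 13.3333, y* = 2.7234.
Utility at the optimum: U(13.3333, 2.7234) = 8.9636.

V = 8.9636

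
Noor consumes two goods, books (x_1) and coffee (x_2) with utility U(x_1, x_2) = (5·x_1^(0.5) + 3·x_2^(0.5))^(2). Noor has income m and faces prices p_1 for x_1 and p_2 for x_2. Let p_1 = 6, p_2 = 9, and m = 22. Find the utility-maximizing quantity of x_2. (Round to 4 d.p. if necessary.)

x_2* = 0.4731

From the CES first-order condition, (5/3)·(x_2/x_1)^(0.5) = p_1/p_2.
Hence x_2/x_1 = ((3/5)·p_1/p_2)^(1/(0.5)), i.e. raised to the 2 power.
With the ratio pinned down, the budget gives x_1* = m/(p_1 + p_2·(x_2/x_1)) and x_2* = (x_2/x_1)·x_1*.
Numerically x_2/x_1 = 0.16, so x_1* = 22/(6 + 9·0.16) = 2.957 and x_2* = 0.16·2.957 = 0.4731.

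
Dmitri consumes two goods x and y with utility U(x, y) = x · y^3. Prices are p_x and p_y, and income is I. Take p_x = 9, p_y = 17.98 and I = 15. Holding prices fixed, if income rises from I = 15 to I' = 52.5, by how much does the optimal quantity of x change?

Δx* = 1.0417

Tangency: MRS = (1/3)·y/x = p_x/p_y.
So p_y·y = 3·p_x·x; combined with the budget, a share 0.25 of income goes to x.
Demand: x*(p_x,p_y,I) = 0.25·I/p_x and y* = 0.75·I/p_y.
At p_x=9, p_y=17.98, I=15: x* = 0.25·15/9 = 0.4167.
At I' = 52.5: x* = 1.4583. Change: 1.4583 − 0.4167 = 1.0417.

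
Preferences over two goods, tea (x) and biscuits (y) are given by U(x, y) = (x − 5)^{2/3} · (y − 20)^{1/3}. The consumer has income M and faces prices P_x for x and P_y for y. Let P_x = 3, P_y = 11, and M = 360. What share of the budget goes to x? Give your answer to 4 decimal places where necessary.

Discretionary income = 360 − 5·3 − 20·11 = 125; x* = 5 + 2/3·125/3 = 32.7778; y* = 20 + 1/3·125/11 = 23.7879.
Expenditure on x: 3·32.7778 = 98.3333; share = 0.2731.

share on x = 0.2731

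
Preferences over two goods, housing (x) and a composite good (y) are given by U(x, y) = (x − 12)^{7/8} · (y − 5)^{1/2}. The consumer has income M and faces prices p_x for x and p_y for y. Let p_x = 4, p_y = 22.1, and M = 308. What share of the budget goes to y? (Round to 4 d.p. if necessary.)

Discretionary income = 308 − 12·4 − 5·22.1 = 149.5; x* = 12 + 7/11·149.5/4 = 35.7841; y* = 5 + 4/11·149.5/22.1 = 7.4599.
Expenditure on y: 22.1·7.4599 = 164.8636; share = 0.5353.

share on y = 0.5353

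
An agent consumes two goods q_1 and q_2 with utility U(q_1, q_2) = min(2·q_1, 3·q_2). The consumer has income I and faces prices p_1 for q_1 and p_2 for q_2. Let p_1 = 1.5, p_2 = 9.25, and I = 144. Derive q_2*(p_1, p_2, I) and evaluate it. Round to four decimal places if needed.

Leontief preferences: the optimum is at the kink where q_1/3 = q_2/2, i.e. q_2 = (2/3)·q_1.
Budget: p_1·q_1 + p_2·(2/3)·q_1 = I, so (3·p_1 + 2·p_2)·q_1 = 3·I.
Demand: q_1*(p_1,p_2,I) = 3·I/(3·p_1 + 2·p_2), q_2* = 2·I/(3·p_1 + 2·p_2).
Here 3·1.5 + 2·9.25 = 23, giving q_2* = 12.5217.

q_2* = 12.5217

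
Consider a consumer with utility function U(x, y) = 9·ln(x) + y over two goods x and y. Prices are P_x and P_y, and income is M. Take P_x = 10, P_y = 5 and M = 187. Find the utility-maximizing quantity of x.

x* = 4.5

MU_x = 9/x, MU_y = 1. Tangency: 9/x = P_x/P_y.
So x*(P_x,P_y) = 9·P_y/P_x, independent of income; and y* = (M − 9·P_y)/P_y.
At the given prices: x* = 9·5/10 = 4.5.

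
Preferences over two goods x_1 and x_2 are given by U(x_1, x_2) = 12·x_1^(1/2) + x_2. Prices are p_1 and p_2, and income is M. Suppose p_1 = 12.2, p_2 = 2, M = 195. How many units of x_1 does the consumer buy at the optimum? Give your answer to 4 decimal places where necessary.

Plugging in: x_1* = (6·2/12.2)² = 0.9675.

x_1* = 0.9675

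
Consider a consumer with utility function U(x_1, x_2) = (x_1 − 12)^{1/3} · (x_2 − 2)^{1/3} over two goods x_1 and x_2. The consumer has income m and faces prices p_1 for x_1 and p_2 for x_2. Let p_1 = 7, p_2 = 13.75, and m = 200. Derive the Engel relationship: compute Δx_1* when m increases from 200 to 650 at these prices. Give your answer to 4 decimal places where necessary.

Δx_1* = 32.1429

After buying the subsistence bundle (12, 2), a share 0.5 of the remaining income goes to x_1: x_1* = 12 + 0.5·(m − 12p_1 − 2p_2)/p_1.
Discretionary income = 200 − 12·7 − 2·13.75 = 88.5; x_1* = 12 + 0.5·88.5/7 = 18.3214.
At m' = 650: x_1* = 50.4643. Change: 50.4643 − 18.3214 = 32.1429.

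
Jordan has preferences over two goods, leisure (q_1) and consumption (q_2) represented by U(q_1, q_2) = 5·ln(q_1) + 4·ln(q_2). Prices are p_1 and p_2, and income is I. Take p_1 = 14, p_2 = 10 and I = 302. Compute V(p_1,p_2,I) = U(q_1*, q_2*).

Demand: q_1*(p_1,p_2,I) = 5/9·I/p_1 and q_2* = 4/9·I/p_2.
At p_1=14, p_2=10, I=302: q_1* = 5/9·302/14 = 11.9841, q_2* = 13.4222.
Utility at the optimum: U(11.9841, 13.4222) = 22.8056.

V = 22.8056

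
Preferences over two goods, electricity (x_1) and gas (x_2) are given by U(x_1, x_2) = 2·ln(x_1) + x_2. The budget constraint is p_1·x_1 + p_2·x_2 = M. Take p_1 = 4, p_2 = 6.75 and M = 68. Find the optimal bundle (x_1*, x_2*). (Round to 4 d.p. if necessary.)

x_1* = 3.375, x_2* = 8.0741

Set MRS = p_1/p_2: (2/x_1)/1 = p_1/p_2.
So x_1*(p_1,p_2) = 2·p_2/p_1, independent of income; and x_2* = (M − 2·p_2)/p_2.
At the given prices: x_1* = 2·6.75/4 = 3.375, and x_2* = 8.0741.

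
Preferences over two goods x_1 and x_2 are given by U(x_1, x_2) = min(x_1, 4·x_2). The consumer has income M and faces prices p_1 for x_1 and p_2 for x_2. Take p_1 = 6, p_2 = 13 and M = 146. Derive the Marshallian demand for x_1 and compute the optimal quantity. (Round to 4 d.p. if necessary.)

With perfect complements, no substitution: consume in ratio x_1:x_2 = 4:1.
Budget: p_1·x_1 + p_2·(1/4)·x_1 = M, so (4·p_1 + p_2)·x_1 = 4·M.
Demand: x_1*(p_1,p_2,M) = 4·M/(4·p_1 + p_2), x_2* = M/(4·p_1 + p_2).
Here 4·6 + 13 = 37, giving x_1* = 15.7838.

x_1* = 15.7838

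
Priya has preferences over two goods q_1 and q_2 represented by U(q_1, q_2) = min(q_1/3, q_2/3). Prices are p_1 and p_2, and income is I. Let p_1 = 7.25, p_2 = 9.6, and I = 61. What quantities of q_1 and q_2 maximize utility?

q_1* = 3.6202, q_2* = 3.6202

Here 3·7.25 + 3·9.6 = 50.55, giving q_1* = 3.6202 and q_2* = 3.6202.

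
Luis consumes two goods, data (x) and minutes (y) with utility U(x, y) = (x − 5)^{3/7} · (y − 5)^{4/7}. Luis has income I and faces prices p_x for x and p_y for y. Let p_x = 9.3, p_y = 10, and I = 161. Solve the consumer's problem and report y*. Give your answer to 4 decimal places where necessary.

y* = 8.6857

MRS = (3/4)·(y−5)/(x−5). Tangency with p_x/p_y gives y−5 = (4/3)·(p_x/p_y)·(x−5).
After buying the subsistence bundle (5, 5), a share 3/7 of the remaining income goes to x: x* = 5 + 3/7·(I − 5p_x − 5p_y)/p_x.
Discretionary income = 161 − 5·9.3 − 5·10 = 64.5; y* = 5 + 4/7·64.5/10 = 8.6857.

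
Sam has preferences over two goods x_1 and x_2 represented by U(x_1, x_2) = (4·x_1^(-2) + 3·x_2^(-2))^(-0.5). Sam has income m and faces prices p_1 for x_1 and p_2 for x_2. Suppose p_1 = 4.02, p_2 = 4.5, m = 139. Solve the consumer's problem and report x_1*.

MU_x_1 ∝ 4·x_1^(-3), MU_x_2 ∝ 3·x_2^(-3), so MRS = (4/3)·(x_2/x_1)^(3) = p_1/p_2.
Hence x_2/x_1 = ((3/4)·p_1/p_2)^(1/(3)), i.e. raised to the 1/3 power.
With the ratio pinned down, the budget gives x_1* = m/(p_1 + p_2·(x_2/x_1)) and x_2* = (x_2/x_1)·x_1*.
Numerically x_2/x_1 = 0.875034, so x_1* = 139/(4.02 + 4.5·0.875034) = 17.4675.

x_1* = 17.4675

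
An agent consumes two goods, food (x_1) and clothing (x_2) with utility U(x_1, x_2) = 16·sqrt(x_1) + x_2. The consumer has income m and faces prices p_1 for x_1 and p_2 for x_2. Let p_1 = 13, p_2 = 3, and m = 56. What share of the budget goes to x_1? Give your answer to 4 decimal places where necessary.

Set MRS = p_1/p_2: 8·x_1^(−1/2) = p_1/p_2.
Solve: √x_1 = 8·p_2/p_1, so x_1*(p_1,p_2) = (8·p_2/p_1)², and x_2* = (m − p_1·x_1*)/p_2.
Plugging in: x_1* = (8·3/13)² = 3.4083, x_2* = 3.8974.
Expenditure on x_1: 13·3.4083 = 44.3077; share = 0.7912.

share on x_1 = 0.7912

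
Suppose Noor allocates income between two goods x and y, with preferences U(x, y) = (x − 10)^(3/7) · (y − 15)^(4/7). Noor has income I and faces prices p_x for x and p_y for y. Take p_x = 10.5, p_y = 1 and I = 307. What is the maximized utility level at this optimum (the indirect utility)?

V = 34.4831

Let x' = x−10, y' = y−15. MRS = (3/4)·y'/x' = p_x/p_y.
After buying the subsistence bundle (10, 15), a share 3/7 of the remaining income goes to x: x* = 10 + 3/7·(I − 10p_x − 15p_y)/p_x.
Discretionary income = 307 − 10·10.5 − 15·1 = 187; x* = 10 + 3/7·187/10.5 = 17.6327; y* = 15 + 4/7·187/1 = 121.8571.
Utility at the optimum: U(17.6327, 121.8571) = 34.4831.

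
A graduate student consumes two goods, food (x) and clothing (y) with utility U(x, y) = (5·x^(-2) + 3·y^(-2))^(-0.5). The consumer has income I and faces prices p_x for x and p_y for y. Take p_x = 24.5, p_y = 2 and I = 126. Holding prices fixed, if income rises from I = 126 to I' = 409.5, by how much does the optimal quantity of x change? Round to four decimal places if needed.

From the CES first-order condition, (5/3)·(y/x)^(3) = p_x/p_y.
Hence y/x = ((3/5)·p_x/p_y)^(1/(3)), i.e. raised to the 1/3 power.
Substitute y = (y/x)·x into the budget: x* = I/(p_x + p_y·(y/x)).
Numerically y/x = 1.944296, so x* = 126/(24.5 + 2·1.944296) = 4.4384.
At I' = 409.5: x* = 14.4248. Change: 14.4248 − 4.4384 = 9.9864.

Δx* = 9.9864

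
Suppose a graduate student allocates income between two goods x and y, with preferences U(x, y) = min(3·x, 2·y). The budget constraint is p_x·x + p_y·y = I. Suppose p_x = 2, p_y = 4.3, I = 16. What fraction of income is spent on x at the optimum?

share on x = 0.2367

Demand: x*(p_x,p_y,I) = 2·I/(2·p_x + 3·p_y), y* = 3·I/(2·p_x + 3·p_y).
Here 2·2 + 3·4.3 = 16.9, giving x* = 1.8935 and y* = 2.8402.
Expenditure on x: 2·1.8935 = 3.787; share = 0.2367.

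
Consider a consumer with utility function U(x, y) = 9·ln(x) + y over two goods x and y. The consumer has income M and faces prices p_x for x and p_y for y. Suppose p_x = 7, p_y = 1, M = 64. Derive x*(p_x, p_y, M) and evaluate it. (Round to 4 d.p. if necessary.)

x* = 1.2857

Set MRS = p_x/p_y: (9/x)/1 = p_x/p_y.
So x*(p_x,p_y) = 9·p_y/p_x, independent of income; and y* = (M − 9·p_y)/p_y.
At the given prices: x* = 9·1/7 = 1.2857.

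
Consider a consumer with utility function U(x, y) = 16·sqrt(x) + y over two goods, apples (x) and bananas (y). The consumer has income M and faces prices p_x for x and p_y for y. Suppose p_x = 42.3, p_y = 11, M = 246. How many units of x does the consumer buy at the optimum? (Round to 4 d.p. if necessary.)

Utility is quasi-linear in y; the FOC for x is 8/√x = p_x/p_y.
Thus x* = (8·p_y/p_x)² — independent of M — with the rest of income spent on y.
Plugging in: x* = (8·11/42.3)² = 4.328.

x* = 4.328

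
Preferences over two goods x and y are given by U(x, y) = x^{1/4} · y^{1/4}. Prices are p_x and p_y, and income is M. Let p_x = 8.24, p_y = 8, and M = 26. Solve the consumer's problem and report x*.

Tangency: MRS = y/x = p_x/p_y.
Rearranging, p_y·y = p_x·x. Substituting into the budget gives p_x·x·(1 + 1) = M.
Demand: x*(p_x,p_y,M) = 0.5·M/p_x and y* = 0.5·M/p_y.
At p_x=8.24, p_y=8, M=26: x* = 0.5·26/8.24 = 1.5777.

x* = 1.5777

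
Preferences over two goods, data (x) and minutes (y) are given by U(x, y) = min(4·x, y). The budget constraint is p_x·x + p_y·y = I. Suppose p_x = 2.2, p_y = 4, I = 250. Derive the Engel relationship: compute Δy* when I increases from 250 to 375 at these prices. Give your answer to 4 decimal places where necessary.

With perfect complements, no substitution: consume in ratio x:y = 1:4.
Budget: p_x·x + p_y·4·x = I, so (p_x + 4·p_y)·x = I.
Demand: x*(p_x,p_y,I) = I/(p_x + 4·p_y), y* = 4·I/(p_x + 4·p_y).
Here 2.2 + 4·4 = 18.2, giving y* = 54.9451.
At I' = 375: y* = 82.4176. Change: 82.4176 − 54.9451 = 27.4725.

Δy* = 27.4725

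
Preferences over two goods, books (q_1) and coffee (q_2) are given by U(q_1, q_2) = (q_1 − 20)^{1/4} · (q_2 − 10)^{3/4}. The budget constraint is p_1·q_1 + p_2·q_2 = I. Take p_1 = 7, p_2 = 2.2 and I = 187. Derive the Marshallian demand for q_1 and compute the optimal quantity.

This is Cobb-Douglas in (q_1−20, q_2−10): tangency gives 0.25·p_2·(q_2−10) = 0.75·p_1·(q_1−20).
Substituting into the budget: q_1* = 20 + 0.25·(I − 20·p_1 − 10·p_2)/p_1, and q_2* = 10 + 0.75·(…)/p_2.
Discretionary income = 187 − 20·7 − 10·2.2 = 25; q_1* = 20 + 0.25·25/7 = 20.8929.

q_1* = 20.8929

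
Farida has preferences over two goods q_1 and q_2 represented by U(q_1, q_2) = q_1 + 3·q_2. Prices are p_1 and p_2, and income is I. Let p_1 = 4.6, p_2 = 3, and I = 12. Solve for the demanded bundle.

q_1* = 0, q_2* = 4

Linear utility — the consumer picks whichever good has higher MU/price: 1/4.6 = 0.2174 vs 3/3 = 1.
q_2 gives more utility per dollar, so spend all income on q_2: q_2* = I/p_2, q_1* = 0.
Numerically: q_1* = 0, q_2* = 4.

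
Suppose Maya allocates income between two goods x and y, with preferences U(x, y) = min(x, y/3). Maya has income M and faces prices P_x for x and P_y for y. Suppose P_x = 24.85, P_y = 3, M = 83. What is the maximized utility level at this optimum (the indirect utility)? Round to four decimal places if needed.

V = 2.452

Leontief preferences: the optimum is at the kink where x/1 = y/3, i.e. y = 3·x.
Budget: P_x·x + P_y·3·x = M, so (P_x + 3·P_y)·x = M.
Demand: x*(P_x,P_y,M) = M/(P_x + 3·P_y), y* = 3·M/(P_x + 3·P_y).
Here 24.85 + 3·3 = 33.85, giving x* = 2.452 and y* = 7.356.
Utility at the optimum: U(2.452, 7.356) = 2.452.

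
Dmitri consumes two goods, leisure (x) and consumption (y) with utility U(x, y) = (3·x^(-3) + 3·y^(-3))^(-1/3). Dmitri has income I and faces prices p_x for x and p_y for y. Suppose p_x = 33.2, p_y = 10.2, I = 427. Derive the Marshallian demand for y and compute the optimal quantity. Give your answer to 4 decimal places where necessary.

MU_x ∝ 3·x^(-4), MU_y ∝ 3·y^(-4), so MRS = (y/x)^(4) = p_x/p_y.
Solve for the ratio: y/x = [p_x/p_y]^(0.25).
With the ratio pinned down, the budget gives x* = I/(p_x + p_y·(y/x)) and y* = (y/x)·x*.
Numerically y/x = 1.343181, so x* = 427/(33.2 + 10.2·1.343181) = 9.1044 and y* = 1.343181·9.1044 = 12.2288.

y* = 12.2288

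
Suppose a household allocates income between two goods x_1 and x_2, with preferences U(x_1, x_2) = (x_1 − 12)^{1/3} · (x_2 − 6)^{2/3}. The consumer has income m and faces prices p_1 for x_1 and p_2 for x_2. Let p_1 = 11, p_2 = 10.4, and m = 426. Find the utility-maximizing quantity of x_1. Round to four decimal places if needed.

x_1* = 19.0182

After buying the subsistence bundle (12, 6), a share 1/3 of the remaining income goes to x_1: x_1* = 12 + 1/3·(m − 12p_1 − 6p_2)/p_1.
Discretionary income = 426 − 12·11 − 6·10.4 = 231.6; x_1* = 12 + 1/3·231.6/11 = 19.0182.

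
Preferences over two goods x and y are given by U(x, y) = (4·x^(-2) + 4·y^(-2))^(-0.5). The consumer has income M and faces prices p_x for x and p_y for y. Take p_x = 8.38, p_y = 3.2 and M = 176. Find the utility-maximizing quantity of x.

MU_x ∝ 4·x^(-3), MU_y ∝ 4·y^(-3), so MRS = (y/x)^(3) = p_x/p_y.
Hence y/x = (p_x/p_y)^(1/(3)), i.e. raised to the 1/3 power.
With the ratio pinned down, the budget gives x* = M/(p_x + p_y·(y/x)) and y* = (y/x)·x*.
Numerically y/x = 1.378366, so x* = 176/(8.38 + 3.2·1.378366) = 13.7599.

x* = 13.7599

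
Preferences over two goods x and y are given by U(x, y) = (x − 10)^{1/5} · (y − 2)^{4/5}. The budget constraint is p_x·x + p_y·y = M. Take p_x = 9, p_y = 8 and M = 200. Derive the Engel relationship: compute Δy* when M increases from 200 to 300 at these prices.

After buying the subsistence bundle (10, 2), a share 0.2 of the remaining income goes to x: x* = 10 + 0.2·(M − 10p_x − 2p_y)/p_x.
Discretionary income = 200 − 10·9 − 2·8 = 94; y* = 2 + 0.8·94/8 = 11.4.
At M' = 300: y* = 21.4. Change: 21.4 − 11.4 = 10.

Δy* = 10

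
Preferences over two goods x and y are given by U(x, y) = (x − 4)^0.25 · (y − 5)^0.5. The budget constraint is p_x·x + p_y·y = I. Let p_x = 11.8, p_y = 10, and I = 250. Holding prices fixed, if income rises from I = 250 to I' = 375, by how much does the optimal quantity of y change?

Let x' = x−4, y' = y−5. MRS = (1/2)·y'/x' = p_x/p_y.
Substituting into the budget: x* = 4 + 1/3·(I − 4·p_x − 5·p_y)/p_x, and y* = 5 + 2/3·(…)/p_y.
Discretionary income = 250 − 4·11.8 − 5·10 = 152.8; y* = 5 + 2/3·152.8/10 = 15.1867.
At I' = 375: y* = 23.52. Change: 23.52 − 15.1867 = 8.3333.

Δy* = 8.3333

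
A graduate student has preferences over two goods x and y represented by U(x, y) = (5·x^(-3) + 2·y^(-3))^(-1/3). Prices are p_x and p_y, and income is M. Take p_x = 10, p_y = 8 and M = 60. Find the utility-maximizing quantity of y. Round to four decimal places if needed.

MRS = MU_x/MU_y = (5/2)·(y/x)^(4). Set equal to p_x/p_y.
Hence y/x = ((2/5)·p_x/p_y)^(1/(4)), i.e. raised to the 0.25 power.
With the ratio pinned down, the budget gives x* = M/(p_x + p_y·(y/x)) and y* = (y/x)·x*.
Numerically y/x = 0.840896, so x* = 60/(10 + 8·0.840896) = 3.587 and y* = 0.840896·3.587 = 3.0163.

y* = 3.0163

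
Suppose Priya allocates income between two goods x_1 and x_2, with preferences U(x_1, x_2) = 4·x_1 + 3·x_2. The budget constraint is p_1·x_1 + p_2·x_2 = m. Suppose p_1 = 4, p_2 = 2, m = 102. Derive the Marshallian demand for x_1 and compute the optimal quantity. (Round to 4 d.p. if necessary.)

Numerically: x_1* = 0, x_2* = 51.

x_1* = 0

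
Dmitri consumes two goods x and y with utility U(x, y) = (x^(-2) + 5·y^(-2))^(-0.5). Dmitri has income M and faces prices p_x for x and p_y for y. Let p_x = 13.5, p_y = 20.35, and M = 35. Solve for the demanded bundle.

Numerically y/x = 1.491351, so x* = 35/(13.5 + 20.35·1.491351) = 0.7982 and y* = 1.491351·0.7982 = 1.1904.

x* = 0.7982, y* = 1.1904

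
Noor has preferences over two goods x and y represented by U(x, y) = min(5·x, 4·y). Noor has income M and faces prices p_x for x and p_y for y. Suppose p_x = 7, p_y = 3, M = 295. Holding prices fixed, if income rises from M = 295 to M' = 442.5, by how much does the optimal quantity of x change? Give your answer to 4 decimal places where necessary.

Here 4·7 + 5·3 = 43, giving x* = 27.4419.
At M' = 442.5: x* = 41.1628. Change: 41.1628 − 27.4419 = 13.7209.

Δx* = 13.7209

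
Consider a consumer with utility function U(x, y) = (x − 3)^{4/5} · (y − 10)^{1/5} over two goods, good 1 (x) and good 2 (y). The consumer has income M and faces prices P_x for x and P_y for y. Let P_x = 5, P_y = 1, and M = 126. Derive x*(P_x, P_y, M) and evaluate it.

x* = 19.16

MRS = 4·(y−10)/(x−3). Tangency with P_x/P_y gives y−10 = (1/4)·(P_x/P_y)·(x−3).
Substituting into the budget: x* = 3 + 0.8·(M − 3·P_x − 10·P_y)/P_x, and y* = 10 + 0.2·(…)/P_y.
Discretionary income = 126 − 3·5 − 10·1 = 101; x* = 3 + 0.8·101/5 = 19.16.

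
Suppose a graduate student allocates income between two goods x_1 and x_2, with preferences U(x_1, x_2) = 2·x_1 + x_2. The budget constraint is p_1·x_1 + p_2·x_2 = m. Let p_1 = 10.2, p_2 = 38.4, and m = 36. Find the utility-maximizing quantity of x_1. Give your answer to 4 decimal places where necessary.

Linear utility — the consumer picks whichever good has higher MU/price: 2/10.2 = 0.1961 vs 1/38.4 = 0.026.
x_1 gives more utility per dollar, so spend all income on x_1: x_1* = m/p_1, x_2* = 0.
Numerically: x_1* = 3.5294, x_2* = 0.

x_1* = 3.5294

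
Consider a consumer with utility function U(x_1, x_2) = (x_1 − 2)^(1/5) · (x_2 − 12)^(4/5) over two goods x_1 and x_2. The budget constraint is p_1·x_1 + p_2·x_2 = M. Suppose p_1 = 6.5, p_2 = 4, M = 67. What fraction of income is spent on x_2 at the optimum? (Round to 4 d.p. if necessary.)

Discretionary income = 67 − 2·6.5 − 12·4 = 6; x_1* = 2 + 0.2·6/6.5 = 2.1846; x_2* = 12 + 0.8·6/4 = 13.2.
Expenditure on x_2: 4·13.2 = 52.8; share = 0.7881.

share on x_2 = 0.7881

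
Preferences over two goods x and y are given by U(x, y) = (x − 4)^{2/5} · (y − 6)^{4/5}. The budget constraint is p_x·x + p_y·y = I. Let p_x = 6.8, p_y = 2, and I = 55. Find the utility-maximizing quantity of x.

After buying the subsistence bundle (4, 6), a share 1/3 of the remaining income goes to x: x* = 4 + 1/3·(I − 4p_x − 6p_y)/p_x.
Discretionary income = 55 − 4·6.8 − 6·2 = 15.8; x* = 4 + 1/3·15.8/6.8 = 4.7745.

x* = 4.7745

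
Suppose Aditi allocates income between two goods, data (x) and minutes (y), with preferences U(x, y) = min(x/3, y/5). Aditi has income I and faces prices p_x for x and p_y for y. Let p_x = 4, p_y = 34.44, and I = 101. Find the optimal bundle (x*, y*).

x* = 1.645, y* = 2.7416

With perfect complements, no substitution: consume in ratio x:y = 3:5.
Budget: p_x·x + p_y·(5/3)·x = I, so (3·p_x + 5·p_y)·x = 3·I.
Demand: x*(p_x,p_y,I) = 3·I/(3·p_x + 5·p_y), y* = 5·I/(3·p_x + 5·p_y).
Here 3·4 + 5·34.44 = 184.2, giving x* = 1.645 and y* = 2.7416.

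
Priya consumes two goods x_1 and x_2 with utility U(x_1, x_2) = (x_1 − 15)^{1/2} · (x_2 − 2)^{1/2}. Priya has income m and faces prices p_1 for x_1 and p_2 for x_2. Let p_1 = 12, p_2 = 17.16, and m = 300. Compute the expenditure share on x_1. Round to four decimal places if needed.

Substituting into the budget: x_1* = 15 + 0.5·(m − 15·p_1 − 2·p_2)/p_1, and x_2* = 2 + 0.5·(…)/p_2.
Discretionary income = 300 − 15·12 − 2·17.16 = 85.68; x_1* = 15 + 0.5·85.68/12 = 18.57; x_2* = 2 + 0.5·85.68/17.16 = 4.4965.
Expenditure on x_1: 12·18.57 = 222.84; share = 0.7428.

share on x_1 = 0.7428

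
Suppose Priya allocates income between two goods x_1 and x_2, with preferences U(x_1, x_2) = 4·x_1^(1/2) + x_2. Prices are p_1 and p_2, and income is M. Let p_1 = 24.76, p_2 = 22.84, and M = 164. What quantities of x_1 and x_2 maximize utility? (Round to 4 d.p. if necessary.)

x_1* = 3.4037, x_2* = 3.4906

Thus x_1* = (2·p_2/p_1)² — independent of M — with the rest of income spent on x_2.
Plugging in: x_1* = (2·22.84/24.76)² = 3.4037, x_2* = 3.4906.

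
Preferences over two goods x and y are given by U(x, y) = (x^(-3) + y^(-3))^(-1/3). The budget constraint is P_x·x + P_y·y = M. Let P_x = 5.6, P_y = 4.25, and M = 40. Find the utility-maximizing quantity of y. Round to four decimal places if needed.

MU_x ∝ x^(-4), MU_y ∝ y^(-4), so MRS = (y/x)^(4) = P_x/P_y.
Hence y/x = (P_x/P_y)^(1/(4)), i.e. raised to the 0.25 power.
Substitute y = (y/x)·x into the budget: x* = M/(P_x + P_y·(y/x)).
Numerically y/x = 1.071395, so x* = 40/(5.6 + 4.25·1.071395) = 3.9396 and y* = 1.071395·3.9396 = 4.2208.

y* = 4.2208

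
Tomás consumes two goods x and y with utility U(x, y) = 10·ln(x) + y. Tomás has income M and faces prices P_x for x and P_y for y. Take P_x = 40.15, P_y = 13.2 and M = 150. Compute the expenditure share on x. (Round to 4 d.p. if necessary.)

So x*(P_x,P_y) = 10·P_y/P_x, independent of income; and y* = (M − 10·P_y)/P_y.
At the given prices: x* = 10·13.2/40.15 = 3.2877, and y* = 1.3636.
Expenditure on x: 40.15·3.2877 = 132; share = 0.88.

share on x = 0.88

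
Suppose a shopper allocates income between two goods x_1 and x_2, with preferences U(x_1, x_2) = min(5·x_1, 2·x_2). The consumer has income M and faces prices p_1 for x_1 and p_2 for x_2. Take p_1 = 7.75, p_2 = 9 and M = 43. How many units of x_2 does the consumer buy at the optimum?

x_2* = 3.5537

Leontief preferences: the optimum is at the kink where x_1/2 = x_2/5, i.e. x_2 = (5/2)·x_1.
Budget: p_1·x_1 + p_2·(5/2)·x_1 = M, so (2·p_1 + 5·p_2)·x_1 = 2·M.
Demand: x_1*(p_1,p_2,M) = 2·M/(2·p_1 + 5·p_2), x_2* = 5·M/(2·p_1 + 5·p_2).
Here 2·7.75 + 5·9 = 60.5, giving x_2* = 3.5537.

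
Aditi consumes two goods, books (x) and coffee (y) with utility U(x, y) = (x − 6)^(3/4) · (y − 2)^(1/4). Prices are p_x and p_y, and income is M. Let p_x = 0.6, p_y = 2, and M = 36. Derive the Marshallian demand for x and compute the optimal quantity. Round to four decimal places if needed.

Substituting into the budget: x* = 6 + 0.75·(M − 6·p_x − 2·p_y)/p_x, and y* = 2 + 0.25·(…)/p_y.
Discretionary income = 36 − 6·0.6 − 2·2 = 28.4; x* = 6 + 0.75·28.4/0.6 = 41.5.

x* = 41.5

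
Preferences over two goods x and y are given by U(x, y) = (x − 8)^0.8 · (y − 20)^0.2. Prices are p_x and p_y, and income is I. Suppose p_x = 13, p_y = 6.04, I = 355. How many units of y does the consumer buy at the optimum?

Discretionary income = 355 − 8·13 − 20·6.04 = 130.2; y* = 20 + 0.2·130.2/6.04 = 24.3113.

y* = 24.3113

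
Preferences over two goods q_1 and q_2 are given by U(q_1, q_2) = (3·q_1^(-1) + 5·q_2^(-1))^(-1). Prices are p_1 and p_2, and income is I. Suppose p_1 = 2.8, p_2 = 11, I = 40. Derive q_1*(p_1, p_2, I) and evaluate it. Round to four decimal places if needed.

q_1* = 4.0142

MU_q_1 ∝ 3·q_1^(-2), MU_q_2 ∝ 5·q_2^(-2), so MRS = (3/5)·(q_2/q_1)^(2) = p_1/p_2.
Hence q_2/q_1 = ((5/3)·p_1/p_2)^(1/(2)), i.e. raised to the 0.5 power.
Substitute q_2 = (q_2/q_1)·q_1 into the budget: q_1* = I/(p_1 + p_2·(q_2/q_1)).
Numerically q_2/q_1 = 0.651339, so q_1* = 40/(2.8 + 11·0.651339) = 4.0142.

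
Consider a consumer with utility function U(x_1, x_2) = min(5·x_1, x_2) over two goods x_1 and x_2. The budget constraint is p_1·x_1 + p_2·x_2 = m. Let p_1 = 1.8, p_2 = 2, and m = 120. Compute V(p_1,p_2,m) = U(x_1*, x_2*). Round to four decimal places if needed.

V = 50.8475

Leontief preferences: the optimum is at the kink where x_1/1 = x_2/5, i.e. x_2 = 5·x_1.
Budget: p_1·x_1 + p_2·5·x_1 = m, so (p_1 + 5·p_2)·x_1 = m.
Demand: x_1*(p_1,p_2,m) = m/(p_1 + 5·p_2), x_2* = 5·m/(p_1 + 5·p_2).
Here 1.8 + 5·2 = 11.8, giving x_1* = 10.1695 and x_2* = 50.8475.
Utility at the optimum: U(10.1695, 50.8475) = 50.8475.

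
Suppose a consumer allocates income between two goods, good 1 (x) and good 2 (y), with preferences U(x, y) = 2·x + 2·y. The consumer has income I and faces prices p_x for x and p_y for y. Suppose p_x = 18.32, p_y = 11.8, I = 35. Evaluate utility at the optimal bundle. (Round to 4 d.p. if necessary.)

V = 5.9322

Perfect substitutes: compare marginal utility per dollar. 2/p_x vs 2/p_y → 0.1092 vs 0.1695.
y gives more utility per dollar, so spend all income on y: y* = I/p_y, x* = 0.
Numerically: x* = 0, y* = 2.9661.
Utility at the optimum: U(0, 2.9661) = 5.9322.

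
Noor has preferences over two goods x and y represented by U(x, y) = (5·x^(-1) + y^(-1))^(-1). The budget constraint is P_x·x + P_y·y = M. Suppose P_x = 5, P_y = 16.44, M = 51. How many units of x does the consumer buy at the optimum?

MRS = MU_x/MU_y = 5·(y/x)^(2). Set equal to P_x/P_y.
Hence y/x = ((1/5)·P_x/P_y)^(1/(2)), i.e. raised to the 0.5 power.
Substitute y = (y/x)·x into the budget: x* = M/(P_x + P_y·(y/x)).
Numerically y/x = 0.246632, so x* = 51/(5 + 16.44·0.246632) = 5.6325.

x* = 5.6325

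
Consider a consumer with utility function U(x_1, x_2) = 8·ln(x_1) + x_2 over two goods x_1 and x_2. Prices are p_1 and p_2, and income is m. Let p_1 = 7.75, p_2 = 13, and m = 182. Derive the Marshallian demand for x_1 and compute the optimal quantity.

x_1* = 13.4194

So x_1*(p_1,p_2) = 8·p_2/p_1, independent of income; and x_2* = (m − 8·p_2)/p_2.
At the given prices: x_1* = 8·13/7.75 = 13.4194.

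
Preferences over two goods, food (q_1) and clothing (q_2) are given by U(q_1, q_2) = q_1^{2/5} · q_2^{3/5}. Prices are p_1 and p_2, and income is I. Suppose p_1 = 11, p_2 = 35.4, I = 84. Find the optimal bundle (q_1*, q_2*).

MU_q_1/MU_q_2 = (0.4·q_2)/(0.6·q_1); tangency sets this equal to p_1/p_2.
So 0.4·p_2·q_2 = 0.6·p_1·q_1; combined with the budget, a share 0.4 of income goes to q_1.
Demand: q_1*(p_1,p_2,I) = 0.4·I/p_1 and q_2* = 0.6·I/p_2.
At p_1=11, p_2=35.4, I=84: q_1* = 0.4·84/11 = 3.0545, q_2* = 1.4237.

q_1* = 3.0545, q_2* = 1.4237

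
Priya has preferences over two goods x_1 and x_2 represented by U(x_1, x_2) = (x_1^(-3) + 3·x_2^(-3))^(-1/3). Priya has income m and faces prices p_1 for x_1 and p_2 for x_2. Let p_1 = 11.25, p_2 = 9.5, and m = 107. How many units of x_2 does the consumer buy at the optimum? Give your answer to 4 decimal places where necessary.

x_2* = 6.0471

From the CES first-order condition, (1/3)·(x_2/x_1)^(4) = p_1/p_2.
Hence x_2/x_1 = (3·p_1/p_2)^(1/(4)), i.e. raised to the 0.25 power.
Substitute x_2 = (x_2/x_1)·x_1 into the budget: x_1* = m/(p_1 + p_2·(x_2/x_1)).
Numerically x_2/x_1 = 1.372896, so x_1* = 107/(11.25 + 9.5·1.372896) = 4.4046 and x_2* = 1.372896·4.4046 = 6.0471.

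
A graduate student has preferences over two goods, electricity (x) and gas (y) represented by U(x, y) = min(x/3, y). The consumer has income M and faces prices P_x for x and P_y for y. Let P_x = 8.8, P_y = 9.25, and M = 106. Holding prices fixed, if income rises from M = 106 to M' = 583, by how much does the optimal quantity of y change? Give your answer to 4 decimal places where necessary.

With perfect complements, no substitution: consume in ratio x:y = 3:1.
Budget: P_x·x + P_y·(1/3)·x = M, so (3·P_x + P_y)·x = 3·M.
Demand: x*(P_x,P_y,M) = 3·M/(3·P_x + P_y), y* = M/(3·P_x + P_y).
Here 3·8.8 + 9.25 = 35.65, giving y* = 2.9734.
At M' = 583: y* = 16.3534. Change: 16.3534 − 2.9734 = 13.3801.

Δy* = 13.3801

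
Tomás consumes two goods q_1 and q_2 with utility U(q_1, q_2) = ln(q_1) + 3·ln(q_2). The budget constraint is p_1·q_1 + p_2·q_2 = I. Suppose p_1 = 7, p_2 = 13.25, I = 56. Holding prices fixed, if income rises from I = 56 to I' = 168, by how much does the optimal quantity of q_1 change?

Δq_1* = 4

The MRS is (1/3)·q_2/q_1. Set MRS = p_1/p_2.
Rearranging, p_2·q_2 = 3·p_1·q_1. Substituting into the budget gives p_1·q_1·(1 + 3) = I.
Demand: q_1*(p_1,p_2,I) = 0.25·I/p_1 and q_2* = 0.75·I/p_2.
At p_1=7, p_2=13.25, I=56: q_1* = 0.25·56/7 = 2.
At I' = 168: q_1* = 6. Change: 6 − 2 = 4.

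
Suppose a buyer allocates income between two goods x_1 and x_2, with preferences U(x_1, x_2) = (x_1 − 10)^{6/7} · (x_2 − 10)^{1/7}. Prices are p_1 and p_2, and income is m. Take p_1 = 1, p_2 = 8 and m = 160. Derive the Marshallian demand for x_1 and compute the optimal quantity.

x_1* = 70

Let x_1' = x_1−10, x_2' = x_2−10. MRS = 6·x_2'/x_1' = p_1/p_2.
Substituting into the budget: x_1* = 10 + 6/7·(m − 10·p_1 − 10·p_2)/p_1, and x_2* = 10 + 1/7·(…)/p_2.
Discretionary income = 160 − 10·1 − 10·8 = 70; x_1* = 10 + 6/7·70/1 = 70.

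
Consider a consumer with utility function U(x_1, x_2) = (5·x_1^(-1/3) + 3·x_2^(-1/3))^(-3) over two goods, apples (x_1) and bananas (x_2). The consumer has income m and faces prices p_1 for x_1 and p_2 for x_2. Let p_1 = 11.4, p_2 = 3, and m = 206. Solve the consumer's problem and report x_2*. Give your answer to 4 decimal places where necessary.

x_2* = 22.5283

Substitute x_2 = (x_2/x_1)·x_1 into the budget: x_1* = m/(p_1 + p_2·(x_2/x_1)).
Numerically x_2/x_1 = 1.855458, so x_1* = 206/(11.4 + 3·1.855458) = 12.1417 and x_2* = 1.855458·12.1417 = 22.5283.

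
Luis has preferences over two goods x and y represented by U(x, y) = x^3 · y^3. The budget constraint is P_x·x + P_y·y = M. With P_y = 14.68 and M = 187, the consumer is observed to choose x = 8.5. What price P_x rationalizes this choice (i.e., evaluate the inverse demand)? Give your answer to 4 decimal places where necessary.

P_x = 11

The MRS is y/x. Set MRS = P_x/P_y.
Rearranging, P_y·y = P_x·x. Substituting into the budget gives P_x·x·(1 + 1) = M.
Demand: x*(P_x,P_y,M) = 0.5·M/P_x and y* = 0.5·M/P_y.
Set x* = 8.5 in the demand function and solve for P_x: P_x = 11.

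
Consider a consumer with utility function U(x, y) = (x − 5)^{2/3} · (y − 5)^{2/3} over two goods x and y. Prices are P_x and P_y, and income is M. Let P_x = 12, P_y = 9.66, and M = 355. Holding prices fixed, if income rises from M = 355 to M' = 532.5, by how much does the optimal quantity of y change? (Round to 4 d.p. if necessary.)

Δy* = 9.1874

Let x' = x−5, y' = y−5. MRS = y'/x' = P_x/P_y.
Substituting into the budget: x* = 5 + 0.5·(M − 5·P_x − 5·P_y)/P_x, and y* = 5 + 0.5·(…)/P_y.
Discretionary income = 355 − 5·12 − 5·9.66 = 246.7; y* = 5 + 0.5·246.7/9.66 = 17.7692.
At M' = 532.5: y* = 26.9565. Change: 26.9565 − 17.7692 = 9.1874.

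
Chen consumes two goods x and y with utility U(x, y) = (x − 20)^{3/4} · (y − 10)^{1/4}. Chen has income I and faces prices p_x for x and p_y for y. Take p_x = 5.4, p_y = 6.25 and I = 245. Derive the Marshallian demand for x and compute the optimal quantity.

Substituting into the budget: x* = 20 + 0.75·(I − 20·p_x − 10·p_y)/p_x, and y* = 10 + 0.25·(…)/p_y.
Discretionary income = 245 − 20·5.4 − 10·6.25 = 74.5; x* = 20 + 0.75·74.5/5.4 = 30.3472.

x* = 30.3472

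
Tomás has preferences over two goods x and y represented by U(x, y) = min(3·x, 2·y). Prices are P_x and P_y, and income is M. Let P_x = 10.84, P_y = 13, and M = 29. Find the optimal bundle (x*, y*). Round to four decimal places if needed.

With perfect complements, no substitution: consume in ratio x:y = 2:3.
Budget: P_x·x + P_y·(3/2)·x = M, so (2·P_x + 3·P_y)·x = 2·M.
Demand: x*(P_x,P_y,M) = 2·M/(2·P_x + 3·P_y), y* = 3·M/(2·P_x + 3·P_y).
Here 2·10.84 + 3·13 = 60.68, giving x* = 0.9558 and y* = 1.4338.

x* = 0.9558, y* = 1.4338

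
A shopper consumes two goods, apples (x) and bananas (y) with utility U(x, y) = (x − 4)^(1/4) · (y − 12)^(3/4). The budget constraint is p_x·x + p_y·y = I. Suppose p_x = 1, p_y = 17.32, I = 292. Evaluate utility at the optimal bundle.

V = 5.3806

MRS = (1/3)·(y−12)/(x−4). Tangency with p_x/p_y gives y−12 = 3·(p_x/p_y)·(x−4).
After buying the subsistence bundle (4, 12), a share 0.25 of the remaining income goes to x: x* = 4 + 0.25·(I − 4p_x − 12p_y)/p_x.
Discretionary income = 292 − 4·1 − 12·17.32 = 80.16; x* = 4 + 0.25·80.16/1 = 24.04; y* = 12 + 0.75·80.16/17.32 = 15.4711.
Utility at the optimum: U(24.04, 15.4711) = 5.3806.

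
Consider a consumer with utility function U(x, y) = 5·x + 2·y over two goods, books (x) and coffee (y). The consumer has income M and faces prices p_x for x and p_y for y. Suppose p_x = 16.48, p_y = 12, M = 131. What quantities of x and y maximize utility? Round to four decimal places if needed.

Linear utility — the consumer picks whichever good has higher MU/price: 5/16.48 = 0.3034 vs 2/12 = 0.1667.
x gives more utility per dollar, so spend all income on x: x* = M/p_x, y* = 0.
Numerically: x* = 7.949, y* = 0.

x* = 7.949, y* = 0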